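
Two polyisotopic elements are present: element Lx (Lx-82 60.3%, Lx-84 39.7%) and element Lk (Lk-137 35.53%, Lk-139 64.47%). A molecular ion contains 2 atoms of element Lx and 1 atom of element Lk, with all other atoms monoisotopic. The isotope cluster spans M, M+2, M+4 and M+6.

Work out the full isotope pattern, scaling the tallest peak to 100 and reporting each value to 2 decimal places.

Element Lx pattern (n=2): 0.363609 : 0.478782 : 0.157609
Element Lk pattern (n=1): 0.3553 : 0.6447
Convolve the two distributions (both contribute in 2-u steps):
  M: 0.363609×0.3553 = 0.129190
  M+2: 0.363609×0.6447 + 0.478782×0.3553 = 0.404530
  M+4: 0.478782×0.6447 + 0.157609×0.3553 = 0.364669
  M+6: 0.157609×0.6447 = 0.101611
Scale to base peak (0.404530) = 100: 31.94 : 100.00 : 90.15 : 25.12

31.94 : 100.00 : 90.15 : 25.12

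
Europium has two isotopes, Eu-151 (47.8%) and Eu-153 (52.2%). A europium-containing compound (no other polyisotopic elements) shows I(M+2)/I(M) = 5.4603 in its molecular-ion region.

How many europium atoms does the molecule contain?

5

With n Eu atoms, P(M+2)/P(M) = C(n,1)·p^(n−1)q / p^n = n·q/p = n · 0.522/0.478.
n = 5.4603 × 0.478/0.522 = 5.00 ≈ 5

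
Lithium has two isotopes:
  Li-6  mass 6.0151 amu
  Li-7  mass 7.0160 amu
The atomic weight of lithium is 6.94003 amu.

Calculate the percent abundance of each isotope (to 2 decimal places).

Let x be the fractional abundance of Li-6; then Li-7 has abundance 1 − x.
6.0151·x + 7.0160·(1 − x) = 6.94003
(6.0151 − 7.0160)·x = 6.94003 − 7.0160
x = -0.07597 / -1.0009 = 0.07590 → 7.59% Li-6, 92.41% Li-7.

Li-6: 7.59%, Li-7: 92.41%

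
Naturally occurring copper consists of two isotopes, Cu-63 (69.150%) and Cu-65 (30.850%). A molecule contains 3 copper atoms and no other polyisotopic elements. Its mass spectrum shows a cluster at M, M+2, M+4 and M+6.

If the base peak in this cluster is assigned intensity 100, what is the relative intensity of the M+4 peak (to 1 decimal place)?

Term probabilities: M 0.3307, M+2 0.4425, M+4 0.1974, M+6 0.0294. Base peak = M+2.
P(M+2) = C(3,1) × 0.69150^2 × 0.30850^1 = 3 × 0.47817225 × 0.3085 = 0.442548 (base)
P(M+4) = C(3,2) × 0.69150^1 × 0.30850^2 = 3 × 0.6915 × 0.09517225 = 0.197435
Relative intensity = 0.197435 / 0.442548 × 100 = 44.6

44.6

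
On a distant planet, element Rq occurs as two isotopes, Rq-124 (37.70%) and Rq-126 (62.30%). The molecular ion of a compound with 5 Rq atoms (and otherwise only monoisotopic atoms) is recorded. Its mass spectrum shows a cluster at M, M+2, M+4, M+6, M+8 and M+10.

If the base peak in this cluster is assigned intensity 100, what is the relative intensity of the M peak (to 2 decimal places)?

2.22

Term probabilities: M 0.0076, M+2 0.0629, M+4 0.2080, M+6 0.3437, M+8 0.2840, M+10 0.0939. Base peak = M+6.
P(M+6) = C(5,3) × 0.3770^2 × 0.6230^3 = 10 × 0.142129 × 0.24180437 = 0.343674 (base)
P(M) = C(5,0) × 0.3770^5 × 0.6230^0 = 1 × 0.00761565 × 1.0000 = 0.007616
Relative intensity = 0.007616 / 0.343674 × 100 = 2.22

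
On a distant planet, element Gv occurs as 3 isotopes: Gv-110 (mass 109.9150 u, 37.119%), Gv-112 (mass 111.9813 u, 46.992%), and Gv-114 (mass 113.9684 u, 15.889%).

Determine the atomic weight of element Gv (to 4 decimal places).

Weight each isotope mass by its fractional abundance: 0.37119 × 109.9150 + 0.46992 × 111.9813 + 0.15889 × 113.9684
= 40.79935 + 52.62225 + 18.10844 = 111.53004 u

111.5300 u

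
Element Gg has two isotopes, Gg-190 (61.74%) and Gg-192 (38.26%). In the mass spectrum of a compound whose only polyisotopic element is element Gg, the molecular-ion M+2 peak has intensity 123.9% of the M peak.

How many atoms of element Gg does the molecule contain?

2

The M+2/M ratio from n Gg atoms is n · q/p = n · 0.3826/0.6174.
n = 1.239 × 0.6174/0.3826 = 2.00 ≈ 2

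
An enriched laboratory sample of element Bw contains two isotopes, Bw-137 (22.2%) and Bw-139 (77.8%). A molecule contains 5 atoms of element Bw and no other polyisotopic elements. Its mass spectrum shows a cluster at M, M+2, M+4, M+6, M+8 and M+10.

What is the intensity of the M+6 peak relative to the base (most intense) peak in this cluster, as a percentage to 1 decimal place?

57.1%

Term probabilities: M 0.0005, M+2 0.0094, M+4 0.0662, M+6 0.2321, M+8 0.4067, M+10 0.2850. Base peak = M+8.
P(M+8) = C(5,4) × 0.222^1 × 0.778^4 = 5 × 0.2220 × 0.36636872 = 0.406669 (base)
P(M+6) = C(5,3) × 0.222^2 × 0.778^3 = 10 × 0.049284 × 0.47091095 = 0.232084
Relative intensity = 0.232084 / 0.406669 × 100 = 57.1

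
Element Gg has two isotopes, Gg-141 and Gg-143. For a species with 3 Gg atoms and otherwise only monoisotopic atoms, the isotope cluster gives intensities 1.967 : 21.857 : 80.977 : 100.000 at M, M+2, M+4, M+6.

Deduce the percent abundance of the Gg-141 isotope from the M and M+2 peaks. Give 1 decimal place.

If p is the fraction of Gg that is Gg-141, then I(M+2)/I(M) = [C(3,1)·p^2·(1−p)] / p^3 = 3·(1−p)/p = 21.857/1.967 = 11.1118
(1−p)/p = 11.1118/3 = 3.7039  ⇒  p = 1/(1 + 3.7039) = 0.2126
Gg-141: 21.3%, Gg-143: 78.7%.

21.3%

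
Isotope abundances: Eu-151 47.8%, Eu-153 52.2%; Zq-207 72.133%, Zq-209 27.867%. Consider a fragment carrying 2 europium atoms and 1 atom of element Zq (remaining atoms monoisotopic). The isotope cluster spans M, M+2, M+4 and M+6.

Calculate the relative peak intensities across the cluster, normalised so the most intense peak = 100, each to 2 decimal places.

Europium pattern (n=2): 0.228484 : 0.499032 : 0.272484
Element Zq pattern (n=1): 0.72133 : 0.27867
Convolve the two distributions (both contribute in 2-u steps):
  M: 0.228484×0.72133 = 0.164812
  M+2: 0.228484×0.27867 + 0.499032×0.72133 = 0.423638
  M+4: 0.499032×0.27867 + 0.272484×0.72133 = 0.335616
  M+6: 0.272484×0.27867 = 0.075933
Scale to base peak (0.423638) = 100: 38.90 : 100.00 : 79.22 : 17.92

38.90 : 100.00 : 79.22 : 17.92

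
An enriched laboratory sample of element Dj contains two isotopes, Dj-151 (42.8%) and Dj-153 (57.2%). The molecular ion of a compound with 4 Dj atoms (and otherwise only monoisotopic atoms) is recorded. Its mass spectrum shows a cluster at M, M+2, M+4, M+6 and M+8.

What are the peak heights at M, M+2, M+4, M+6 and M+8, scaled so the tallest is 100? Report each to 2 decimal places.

Expanding (0.428 + 0.572)^4:
P(M) = 0.428^4 = 0.033556
P(M+2) = 4 × 0.428^3 × 0.572^1 = 0.179385
P(M+4) = 6 × 0.428^2 × 0.572^2 = 0.359609
P(M+6) = 4 × 0.428^1 × 0.572^3 = 0.320400
P(M+8) = 0.572^4 = 0.107049
The M+4 peak is largest (0.359609); scaling to 100 gives 9.33 : 49.88 : 100.00 : 89.10 : 29.77.

9.33 : 49.88 : 100.00 : 89.10 : 29.77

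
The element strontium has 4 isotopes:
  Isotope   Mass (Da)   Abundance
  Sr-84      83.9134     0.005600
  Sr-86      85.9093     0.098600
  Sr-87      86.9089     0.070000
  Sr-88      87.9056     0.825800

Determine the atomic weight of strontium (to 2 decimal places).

The abundance-weighted mean is 0.005600 × 83.9134 + 0.098600 × 85.9093 + 0.070000 × 86.9089 + 0.825800 × 87.9056
= 0.46992 + 8.47066 + 6.08362 + 72.59244 = 87.61664 Da

87.62 Da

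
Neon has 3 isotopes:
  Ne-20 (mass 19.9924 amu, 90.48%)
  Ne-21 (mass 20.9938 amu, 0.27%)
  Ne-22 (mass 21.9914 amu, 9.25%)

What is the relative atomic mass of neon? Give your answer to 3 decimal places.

20.180 amu

Weight each isotope mass by its fractional abundance: 0.9048 × 19.9924 + 0.0027 × 20.9938 + 0.0925 × 21.9914
= 18.08912 + 0.05668 + 2.03420 = 20.18000 amu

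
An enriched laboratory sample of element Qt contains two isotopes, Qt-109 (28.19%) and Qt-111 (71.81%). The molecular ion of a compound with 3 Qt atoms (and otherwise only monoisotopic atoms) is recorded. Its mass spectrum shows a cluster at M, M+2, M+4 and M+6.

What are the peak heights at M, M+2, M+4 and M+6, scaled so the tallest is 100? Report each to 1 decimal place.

The 3 Qt atoms are independent, so intensities follow the terms of (0.2819 + 0.7181)^3.
P(M) = 0.2819^3 = 0.022402
P(M+2) = 3 × 0.2819^2 × 0.7181^1 = 0.171197
P(M+4) = 3 × 0.2819^1 × 0.7181^2 = 0.436100
P(M+6) = 0.7181^3 = 0.370301
The M+4 peak is largest (0.436100); scaling to 100 gives 5.1 : 39.3 : 100.0 : 84.9.

5.1 : 39.3 : 100.0 : 84.9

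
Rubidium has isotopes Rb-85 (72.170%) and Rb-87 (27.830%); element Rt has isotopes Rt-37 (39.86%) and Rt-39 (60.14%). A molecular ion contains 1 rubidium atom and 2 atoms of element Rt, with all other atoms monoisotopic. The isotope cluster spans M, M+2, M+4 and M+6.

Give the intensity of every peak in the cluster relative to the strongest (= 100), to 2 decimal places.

29.07 : 98.93 : 100.00 : 25.52

Rubidium pattern (n=1): 0.7217 : 0.2783
Element Rt pattern (n=2): 0.15888196 : 0.47943608 : 0.36168196
Convolve the two distributions (both contribute in 2-u steps):
  M: 0.7217×0.15888196 = 0.114665
  M+2: 0.7217×0.47943608 + 0.2783×0.15888196 = 0.390226
  M+4: 0.7217×0.36168196 + 0.2783×0.47943608 = 0.394453
  M+6: 0.2783×0.36168196 = 0.100656
Scale to base peak (0.394453) = 100: 29.07 : 98.93 : 100.00 : 25.52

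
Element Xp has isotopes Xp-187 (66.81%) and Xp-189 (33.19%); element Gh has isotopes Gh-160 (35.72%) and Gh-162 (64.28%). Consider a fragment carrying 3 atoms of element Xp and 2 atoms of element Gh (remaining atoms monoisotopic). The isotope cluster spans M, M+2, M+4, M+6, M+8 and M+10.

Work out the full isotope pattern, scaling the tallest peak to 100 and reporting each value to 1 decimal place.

Element Xp pattern (n=3): 0.29821152 : 0.44443827 : 0.2207889 : 0.03656131
Element Gh pattern (n=2): 0.12759184 : 0.45921632 : 0.41319184
Convolve the two distributions (both contribute in 2-u steps):
  M: 0.29821152×0.12759184 = 0.038049
  M+2: 0.29821152×0.45921632 + 0.44443827×0.12759184 = 0.193650
  M+4: 0.29821152×0.41319184 + 0.44443827×0.45921632 + 0.2207889×0.12759184 = 0.355483
  M+6: 0.44443827×0.41319184 + 0.2207889×0.45921632 + 0.03656131×0.12759184 = 0.289693
  M+8: 0.2207889×0.41319184 + 0.03656131×0.45921632 = 0.108018
  M+10: 0.03656131×0.41319184 = 0.015107
Scale to base peak (0.355483) = 100: 10.7 : 54.5 : 100.0 : 81.5 : 30.4 : 4.2

10.7 : 54.5 : 100.0 : 81.5 : 30.4 : 4.2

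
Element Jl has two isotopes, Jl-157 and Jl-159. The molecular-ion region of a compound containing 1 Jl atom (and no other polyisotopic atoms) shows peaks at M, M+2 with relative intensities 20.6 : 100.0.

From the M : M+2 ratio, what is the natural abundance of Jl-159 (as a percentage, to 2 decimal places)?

Let p = fractional abundance of Jl-157. I(M+2)/I(M) = [C(1,1)·p^0·(1−p)] / p^1 = 1·(1−p)/p = 100.0/20.6 = 4.8544
(1−p)/p = 4.8544/1 = 4.8544  ⇒  p = 1/(1 + 4.8544) = 0.1708
Jl-157: 17.08%, Jl-159: 82.92%.

82.92%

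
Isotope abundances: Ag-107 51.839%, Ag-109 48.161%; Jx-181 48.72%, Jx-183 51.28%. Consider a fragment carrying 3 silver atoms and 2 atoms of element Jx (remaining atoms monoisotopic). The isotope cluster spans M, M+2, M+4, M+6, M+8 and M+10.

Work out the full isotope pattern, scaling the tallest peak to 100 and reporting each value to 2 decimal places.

10.46 : 51.15 : 100.00 : 97.66 : 47.64 : 9.29

Silver pattern (n=3): 0.13930601 : 0.38826655 : 0.36071887 : 0.11170857
Element Jx pattern (n=2): 0.23736384 : 0.49967232 : 0.26296384
Convolve the two distributions (both contribute in 2-u steps):
  M: 0.13930601×0.23736384 = 0.033066
  M+2: 0.13930601×0.49967232 + 0.38826655×0.23736384 = 0.161768
  M+4: 0.13930601×0.26296384 + 0.38826655×0.49967232 + 0.36071887×0.23736384 = 0.316260
  M+6: 0.38826655×0.26296384 + 0.36071887×0.49967232 + 0.11170857×0.23736384 = 0.308857
  M+8: 0.36071887×0.26296384 + 0.11170857×0.49967232 = 0.150674
  M+10: 0.11170857×0.26296384 = 0.029375
Scale to base peak (0.316260) = 100: 10.46 : 51.15 : 100.00 : 97.66 : 47.64 : 9.29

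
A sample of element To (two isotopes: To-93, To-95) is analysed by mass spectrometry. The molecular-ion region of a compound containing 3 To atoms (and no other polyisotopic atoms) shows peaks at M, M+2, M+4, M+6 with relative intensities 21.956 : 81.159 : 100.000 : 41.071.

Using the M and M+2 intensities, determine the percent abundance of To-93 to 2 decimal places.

44.80%

Write p for the To-93 fraction. I(M+2)/I(M) = [C(3,1)·p^2·(1−p)] / p^3 = 3·(1−p)/p = 81.159/21.956 = 3.6964
(1−p)/p = 3.6964/3 = 1.2321  ⇒  p = 1/(1 + 1.2321) = 0.4480
To-93: 44.80%, To-95: 55.20%.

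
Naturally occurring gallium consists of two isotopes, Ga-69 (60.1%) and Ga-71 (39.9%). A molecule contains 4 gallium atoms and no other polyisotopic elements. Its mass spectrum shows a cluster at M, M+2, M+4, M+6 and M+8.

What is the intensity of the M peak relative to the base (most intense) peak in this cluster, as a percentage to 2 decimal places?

(0.601 + 0.399)^4 gives M 0.1305, M+2 0.3465, M+4 0.3450, M+6 0.1527, M+8 0.0253; the largest is M+2.
P(M+2) = C(4,1) × 0.601^3 × 0.399^1 = 4 × 0.2170818 × 0.3990 = 0.346463 (base)
P(M) = C(4,0) × 0.601^4 × 0.399^0 = 1 × 0.13046616 × 1.0000 = 0.130466
Relative intensity = 0.130466 / 0.346463 × 100 = 37.66

37.66%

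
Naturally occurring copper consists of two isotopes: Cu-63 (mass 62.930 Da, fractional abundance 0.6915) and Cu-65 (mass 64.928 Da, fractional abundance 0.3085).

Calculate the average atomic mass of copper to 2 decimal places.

Weight each isotope mass by its fractional abundance: 0.6915 × 62.930 + 0.3085 × 64.928
= 43.5161 + 20.0303 = 63.5464 Da

63.55 Da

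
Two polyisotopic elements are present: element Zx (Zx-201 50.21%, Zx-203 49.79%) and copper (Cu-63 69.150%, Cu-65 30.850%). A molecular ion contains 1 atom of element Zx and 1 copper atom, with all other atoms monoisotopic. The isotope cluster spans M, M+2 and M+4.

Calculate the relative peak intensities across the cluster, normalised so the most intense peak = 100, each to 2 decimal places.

69.55 : 100.00 : 30.77

Element Zx pattern (n=1): 0.5021 : 0.4979
Copper pattern (n=1): 0.6915 : 0.3085
Convolve the two distributions (both contribute in 2-u steps):
  M: 0.5021×0.6915 = 0.347202
  M+2: 0.5021×0.3085 + 0.4979×0.6915 = 0.499196
  M+4: 0.4979×0.3085 = 0.153602
Scale to base peak (0.499196) = 100: 69.55 : 100.00 : 30.77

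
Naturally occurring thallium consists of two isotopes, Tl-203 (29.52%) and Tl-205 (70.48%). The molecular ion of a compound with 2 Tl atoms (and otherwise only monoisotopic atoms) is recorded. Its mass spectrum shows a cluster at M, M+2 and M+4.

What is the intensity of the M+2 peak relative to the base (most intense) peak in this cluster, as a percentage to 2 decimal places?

83.77%

Term probabilities: M 0.0871, M+2 0.4161, M+4 0.4967. Base peak = M+4.
P(M+4) = C(2,2) × 0.2952^0 × 0.7048^2 = 1 × 1.0000 × 0.49674304 = 0.496743 (base)
P(M+2) = C(2,1) × 0.2952^1 × 0.7048^1 = 2 × 0.2952 × 0.7048 = 0.416114
Relative intensity = 0.416114 / 0.496743 × 100 = 83.77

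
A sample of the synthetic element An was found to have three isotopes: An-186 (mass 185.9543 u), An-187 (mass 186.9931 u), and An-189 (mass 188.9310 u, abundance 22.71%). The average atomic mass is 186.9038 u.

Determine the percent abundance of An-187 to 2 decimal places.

26.33%

Let x and y be the fractions of An-186 and An-187. Then x + y = 1 − 0.2271 = 0.7729 and 185.9543x + 186.9931y = 186.9038 − 0.2271×188.9310 = 143.9975699.
Substituting: 185.9543x + 186.9931(0.7729 − x) = 143.9975699
(185.9543 − 186.9931)x = -0.52939709  ⇒  x = 0.50962, y = 0.26328
An-186: 50.96%, An-187: 26.33%.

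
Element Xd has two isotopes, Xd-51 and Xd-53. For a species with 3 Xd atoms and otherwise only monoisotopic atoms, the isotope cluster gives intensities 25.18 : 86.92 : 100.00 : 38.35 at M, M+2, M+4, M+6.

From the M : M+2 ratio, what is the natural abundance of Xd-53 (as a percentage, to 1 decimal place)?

53.5%

Write p for the Xd-51 fraction. I(M+2)/I(M) = [C(3,1)·p^2·(1−p)] / p^3 = 3·(1−p)/p = 86.92/25.18 = 3.4519
(1−p)/p = 3.4519/3 = 1.1506  ⇒  p = 1/(1 + 1.1506) = 0.4650
Xd-51: 46.5%, Xd-53: 53.5%.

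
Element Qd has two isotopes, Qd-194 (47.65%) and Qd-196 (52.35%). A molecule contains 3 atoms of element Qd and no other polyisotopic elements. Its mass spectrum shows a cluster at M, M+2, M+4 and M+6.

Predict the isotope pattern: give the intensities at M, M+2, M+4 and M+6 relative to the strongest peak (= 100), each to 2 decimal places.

Each Qd atom is independently Qd-194 (p = 0.4765) or Qd-196 (q = 0.5235); the cluster is the binomial expansion (p + q)^3.
P(M) = 0.4765^3 = 0.108190
P(M+2) = 3 × 0.4765^2 × 0.5235^1 = 0.356586
P(M+4) = 3 × 0.4765^1 × 0.5235^2 = 0.391758
P(M+6) = 0.5235^3 = 0.143466
The M+4 peak is largest (0.391758); scaling to 100 gives 27.62 : 91.02 : 100.00 : 36.62.

27.62 : 91.02 : 100.00 : 36.62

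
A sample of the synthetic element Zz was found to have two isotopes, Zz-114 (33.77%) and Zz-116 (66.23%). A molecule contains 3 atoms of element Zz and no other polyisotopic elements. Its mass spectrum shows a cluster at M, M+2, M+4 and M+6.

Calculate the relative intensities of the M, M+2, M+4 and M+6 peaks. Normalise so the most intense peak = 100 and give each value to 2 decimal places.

8.67 : 50.99 : 100.00 : 65.37

The 3 Zz atoms are independent, so intensities follow the terms of (0.3377 + 0.6623)^3.
P(M) = 0.3377^3 = 0.038512
P(M+2) = 3 × 0.3377^2 × 0.6623^1 = 0.226589
P(M+4) = 3 × 0.3377^1 × 0.6623^2 = 0.444387
P(M+6) = 0.6623^3 = 0.290512
The M+4 peak is largest (0.444387); scaling to 100 gives 8.67 : 50.99 : 100.00 : 65.37.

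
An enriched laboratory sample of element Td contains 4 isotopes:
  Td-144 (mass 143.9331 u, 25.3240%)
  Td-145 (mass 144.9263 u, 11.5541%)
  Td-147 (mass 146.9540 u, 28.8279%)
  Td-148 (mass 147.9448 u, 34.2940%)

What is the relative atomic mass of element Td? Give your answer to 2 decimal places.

146.29 u

Ar = Σ fᵢ·mᵢ = 0.253240 × 143.9331 + 0.115541 × 144.9263 + 0.288279 × 146.9540 + 0.342940 × 147.9448
= 36.44962 + 16.74493 + 42.36375 + 50.73619 = 146.29449 u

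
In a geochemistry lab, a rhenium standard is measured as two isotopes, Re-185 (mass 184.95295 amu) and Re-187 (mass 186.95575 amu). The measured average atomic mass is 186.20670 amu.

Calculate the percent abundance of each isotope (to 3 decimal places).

Writing the weighted mean with unknown fraction x of Re-185:
184.95295·x + 186.95575·(1 − x) = 186.20670
(184.95295 − 186.95575)·x = 186.20670 − 186.95575
x = -0.74905 / -2.00280 = 0.37400 → 37.400% Re-185, 62.600% Re-187.

Re-185: 37.400%, Re-187: 62.600%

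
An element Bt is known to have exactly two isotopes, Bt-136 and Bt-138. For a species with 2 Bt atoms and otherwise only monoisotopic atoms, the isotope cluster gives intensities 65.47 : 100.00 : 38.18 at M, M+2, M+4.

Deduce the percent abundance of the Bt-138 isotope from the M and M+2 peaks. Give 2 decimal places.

Let p = fractional abundance of Bt-136. I(M+2)/I(M) = [C(2,1)·p^1·(1−p)] / p^2 = 2·(1−p)/p = 100.00/65.47 = 1.5274
(1−p)/p = 1.5274/2 = 0.7637  ⇒  p = 1/(1 + 0.7637) = 0.5670
Bt-136: 56.70%, Bt-138: 43.30%.

43.30%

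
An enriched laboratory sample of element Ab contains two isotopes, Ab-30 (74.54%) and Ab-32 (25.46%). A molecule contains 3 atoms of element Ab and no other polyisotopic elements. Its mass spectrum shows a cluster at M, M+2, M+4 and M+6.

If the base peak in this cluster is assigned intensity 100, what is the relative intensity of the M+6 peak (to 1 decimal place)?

(0.7454 + 0.2546)^3 gives M 0.4142, M+2 0.4244, M+4 0.1450, M+6 0.0165; the largest is M+2.
P(M+2) = C(3,1) × 0.7454^2 × 0.2546^1 = 3 × 0.55562116 × 0.2546 = 0.424383 (base)
P(M+6) = C(3,3) × 0.7454^0 × 0.2546^3 = 1 × 1.0000 × 0.01650347 = 0.016503
Relative intensity = 0.016503 / 0.424383 × 100 = 3.9

3.9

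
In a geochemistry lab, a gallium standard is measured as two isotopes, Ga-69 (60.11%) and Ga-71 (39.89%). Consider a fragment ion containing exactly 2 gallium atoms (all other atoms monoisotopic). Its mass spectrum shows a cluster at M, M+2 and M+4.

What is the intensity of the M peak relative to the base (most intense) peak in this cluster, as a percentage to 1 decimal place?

75.3%

Binomial terms of (0.6011 + 0.3989)^2: M 0.3613, M+2 0.4796, M+4 0.1591 → M+2 is the base peak.
P(M+2) = C(2,1) × 0.6011^1 × 0.3989^1 = 2 × 0.6011 × 0.3989 = 0.479558 (base)
P(M) = C(2,0) × 0.6011^2 × 0.3989^0 = 1 × 0.36132121 × 1.0000 = 0.361321
Relative intensity = 0.361321 / 0.479558 × 100 = 75.3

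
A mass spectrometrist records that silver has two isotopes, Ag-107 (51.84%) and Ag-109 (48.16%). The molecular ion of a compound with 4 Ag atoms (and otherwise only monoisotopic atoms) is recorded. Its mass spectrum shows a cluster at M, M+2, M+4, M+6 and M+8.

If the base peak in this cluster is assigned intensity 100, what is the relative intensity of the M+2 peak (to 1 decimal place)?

Binomial terms of (0.5184 + 0.4816)^4: M 0.0722, M+2 0.2684, M+4 0.3740, M+6 0.2316, M+8 0.0538 → M+4 is the base peak.
P(M+4) = C(4,2) × 0.5184^2 × 0.4816^2 = 6 × 0.26873856 × 0.23193856 = 0.373985 (base)
P(M+2) = C(4,1) × 0.5184^3 × 0.4816^1 = 4 × 0.13931407 × 0.4816 = 0.268375
Relative intensity = 0.268375 / 0.373985 × 100 = 71.8

71.8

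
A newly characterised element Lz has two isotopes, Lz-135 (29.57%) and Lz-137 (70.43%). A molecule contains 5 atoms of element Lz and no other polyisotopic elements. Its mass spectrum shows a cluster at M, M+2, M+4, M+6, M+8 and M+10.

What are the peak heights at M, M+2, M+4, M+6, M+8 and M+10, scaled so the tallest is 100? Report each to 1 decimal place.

0.6 : 7.4 : 35.3 : 84.0 : 100.0 : 47.6

The 5 Lz atoms are independent, so intensities follow the terms of (0.2957 + 0.7043)^5.
P(M) = 0.2957^5 = 0.002261
P(M+2) = 5 × 0.2957^4 × 0.7043^1 = 0.026924
P(M+4) = 10 × 0.2957^3 × 0.7043^2 = 0.128254
P(M+6) = 10 × 0.2957^2 × 0.7043^3 = 0.305475
P(M+8) = 5 × 0.2957^1 × 0.7043^4 = 0.363791
P(M+10) = 0.7043^5 = 0.173296
The M+8 peak is largest (0.363791); scaling to 100 gives 0.6 : 7.4 : 35.3 : 84.0 : 100.0 : 47.6.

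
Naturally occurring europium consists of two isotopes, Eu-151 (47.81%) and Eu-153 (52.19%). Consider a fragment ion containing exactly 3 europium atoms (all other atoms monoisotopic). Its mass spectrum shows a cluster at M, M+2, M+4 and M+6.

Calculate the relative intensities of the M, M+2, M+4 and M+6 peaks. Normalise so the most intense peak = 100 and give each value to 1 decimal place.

28.0 : 91.6 : 100.0 : 36.4

The 3 Eu atoms are independent, so intensities follow the terms of (0.4781 + 0.5219)^3.
P(M) = 0.4781^3 = 0.109284
P(M+2) = 3 × 0.4781^2 × 0.5219^1 = 0.357887
P(M+4) = 3 × 0.4781^1 × 0.5219^2 = 0.390674
P(M+6) = 0.5219^3 = 0.142155
The M+4 peak is largest (0.390674); scaling to 100 gives 28.0 : 91.6 : 100.0 : 36.4.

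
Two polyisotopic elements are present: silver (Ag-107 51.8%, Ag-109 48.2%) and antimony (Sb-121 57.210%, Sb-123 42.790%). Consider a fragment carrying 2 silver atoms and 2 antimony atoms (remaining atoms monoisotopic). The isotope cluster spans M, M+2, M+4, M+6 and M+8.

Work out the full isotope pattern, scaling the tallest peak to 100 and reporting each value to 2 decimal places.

Silver pattern (n=2): 0.268324 : 0.499352 : 0.232324
Antimony pattern (n=2): 0.32729841 : 0.48960318 : 0.18309841
Convolve the two distributions (both contribute in 2-u steps):
  M: 0.268324×0.32729841 = 0.087822
  M+2: 0.268324×0.48960318 + 0.499352×0.32729841 = 0.294809
  M+4: 0.268324×0.18309841 + 0.499352×0.48960318 + 0.232324×0.32729841 = 0.369653
  M+6: 0.499352×0.18309841 + 0.232324×0.48960318 = 0.205177
  M+8: 0.232324×0.18309841 = 0.042538
Scale to base peak (0.369653) = 100: 23.76 : 79.75 : 100.00 : 55.51 : 11.51

23.76 : 79.75 : 100.00 : 55.51 : 11.51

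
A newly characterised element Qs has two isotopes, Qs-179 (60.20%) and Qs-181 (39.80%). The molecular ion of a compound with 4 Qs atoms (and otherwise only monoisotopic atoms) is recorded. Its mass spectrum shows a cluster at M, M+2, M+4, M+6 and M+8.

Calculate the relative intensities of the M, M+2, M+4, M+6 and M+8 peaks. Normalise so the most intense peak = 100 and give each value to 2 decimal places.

37.81 : 100.00 : 99.17 : 43.71 : 7.22

Each Qs atom is independently Qs-179 (p = 0.6020) or Qs-181 (q = 0.3980); the cluster is the binomial expansion (p + q)^4.
P(M) = 0.6020^4 = 0.131337
P(M+2) = 4 × 0.6020^3 × 0.3980^1 = 0.347322
P(M+4) = 6 × 0.6020^2 × 0.3980^2 = 0.344437
P(M+6) = 4 × 0.6020^1 × 0.3980^3 = 0.151812
P(M+8) = 0.3980^4 = 0.025092
The M+2 peak is largest (0.347322); scaling to 100 gives 37.81 : 100.00 : 99.17 : 43.71 : 7.22.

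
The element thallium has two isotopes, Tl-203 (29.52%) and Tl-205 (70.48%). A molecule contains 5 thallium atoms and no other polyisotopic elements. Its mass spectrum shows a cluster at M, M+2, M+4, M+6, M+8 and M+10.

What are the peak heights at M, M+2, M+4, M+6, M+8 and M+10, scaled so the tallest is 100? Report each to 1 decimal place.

The 5 Tl atoms are independent, so intensities follow the terms of (0.2952 + 0.7048)^5.
P(M) = 0.2952^5 = 0.002242
P(M+2) = 5 × 0.2952^4 × 0.7048^1 = 0.026761
P(M+4) = 10 × 0.2952^3 × 0.7048^2 = 0.127785
P(M+6) = 10 × 0.2952^2 × 0.7048^3 = 0.305092
P(M+8) = 5 × 0.2952^1 × 0.7048^4 = 0.364208
P(M+10) = 0.7048^5 = 0.173912
The M+8 peak is largest (0.364208); scaling to 100 gives 0.6 : 7.3 : 35.1 : 83.8 : 100.0 : 47.8.

0.6 : 7.3 : 35.1 : 83.8 : 100.0 : 47.8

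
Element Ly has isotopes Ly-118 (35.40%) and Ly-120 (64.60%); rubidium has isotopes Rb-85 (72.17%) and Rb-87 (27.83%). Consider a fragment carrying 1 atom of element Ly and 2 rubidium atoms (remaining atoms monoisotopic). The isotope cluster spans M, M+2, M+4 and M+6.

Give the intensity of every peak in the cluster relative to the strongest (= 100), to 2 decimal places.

38.52 : 100.00 : 59.94 : 10.45

Element Ly pattern (n=1): 0.3540 : 0.6460
Rubidium pattern (n=2): 0.52085089 : 0.40169822 : 0.07745089
Convolve the two distributions (both contribute in 2-u steps):
  M: 0.3540×0.52085089 = 0.184381
  M+2: 0.3540×0.40169822 + 0.6460×0.52085089 = 0.478671
  M+4: 0.3540×0.07745089 + 0.6460×0.40169822 = 0.286915
  M+6: 0.6460×0.07745089 = 0.050033
Scale to base peak (0.478671) = 100: 38.52 : 100.00 : 59.94 : 10.45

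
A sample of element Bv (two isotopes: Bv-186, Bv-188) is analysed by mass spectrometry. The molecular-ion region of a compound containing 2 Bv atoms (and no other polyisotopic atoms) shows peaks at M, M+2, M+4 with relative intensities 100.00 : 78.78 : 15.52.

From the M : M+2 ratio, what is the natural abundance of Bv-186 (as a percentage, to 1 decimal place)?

If p is the fraction of Bv that is Bv-186, then I(M+2)/I(M) = [C(2,1)·p^1·(1−p)] / p^2 = 2·(1−p)/p = 78.78/100.00 = 0.7878
(1−p)/p = 0.7878/2 = 0.3939  ⇒  p = 1/(1 + 0.3939) = 0.7174
Bv-186: 71.7%, Bv-188: 28.3%.

71.7%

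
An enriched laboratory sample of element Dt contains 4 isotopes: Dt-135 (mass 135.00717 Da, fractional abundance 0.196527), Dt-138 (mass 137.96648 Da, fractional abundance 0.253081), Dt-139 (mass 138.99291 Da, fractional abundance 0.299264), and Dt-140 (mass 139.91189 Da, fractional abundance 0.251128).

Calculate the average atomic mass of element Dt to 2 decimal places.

The abundance-weighted mean is 0.196527 × 135.00717 + 0.253081 × 137.96648 + 0.299264 × 138.99291 + 0.251128 × 139.91189
= 26.532554 + 34.916695 + 41.595574 + 35.135793 = 138.180616 Da

138.18 Da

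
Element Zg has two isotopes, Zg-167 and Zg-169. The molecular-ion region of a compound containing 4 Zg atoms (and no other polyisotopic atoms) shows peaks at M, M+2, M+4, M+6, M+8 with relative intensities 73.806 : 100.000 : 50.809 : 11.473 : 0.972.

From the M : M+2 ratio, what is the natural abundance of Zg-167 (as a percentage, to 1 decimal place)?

74.7%

If p is the fraction of Zg that is Zg-167, then I(M+2)/I(M) = [C(4,1)·p^3·(1−p)] / p^4 = 4·(1−p)/p = 100.000/73.806 = 1.3549
(1−p)/p = 1.3549/4 = 0.3387  ⇒  p = 1/(1 + 0.3387) = 0.7470
Zg-167: 74.7%, Zg-169: 25.3%.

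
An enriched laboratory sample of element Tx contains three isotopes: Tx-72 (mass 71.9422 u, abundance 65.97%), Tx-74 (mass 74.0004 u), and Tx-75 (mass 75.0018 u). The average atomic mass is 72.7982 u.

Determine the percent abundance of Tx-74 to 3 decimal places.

Let x and y be the fractions of Tx-74 and Tx-75. Then x + y = 1 − 0.6597 = 0.3403 and 74.0004x + 75.0018y = 72.7982 − 0.6597×71.9422 = 25.33793066.
Substituting: 74.0004x + 75.0018(0.3403 − x) = 25.33793066
(74.0004 − 75.0018)x = -0.18518188  ⇒  x = 0.18492, y = 0.15538
Tx-74: 18.492%, Tx-75: 15.538%.

18.492%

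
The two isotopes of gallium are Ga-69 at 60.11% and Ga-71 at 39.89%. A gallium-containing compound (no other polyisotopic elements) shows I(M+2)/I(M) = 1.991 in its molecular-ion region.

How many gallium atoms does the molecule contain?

For n independent Ga atoms, I(M+2)/I(M) = n · (abundance Ga-71) / (abundance Ga-69) = n · 0.3989/0.6011.
n = 1.991 × 0.6011/0.3989 = 3.00 ≈ 3

3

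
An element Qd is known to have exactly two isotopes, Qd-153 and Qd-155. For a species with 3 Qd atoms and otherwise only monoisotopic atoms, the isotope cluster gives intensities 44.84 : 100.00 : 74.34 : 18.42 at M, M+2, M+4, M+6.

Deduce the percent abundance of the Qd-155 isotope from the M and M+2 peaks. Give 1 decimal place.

42.6%

If p is the fraction of Qd that is Qd-153, then I(M+2)/I(M) = [C(3,1)·p^2·(1−p)] / p^3 = 3·(1−p)/p = 100.00/44.84 = 2.2302
(1−p)/p = 2.2302/3 = 0.7434  ⇒  p = 1/(1 + 0.7434) = 0.5736
Qd-153: 57.4%, Qd-155: 42.6%.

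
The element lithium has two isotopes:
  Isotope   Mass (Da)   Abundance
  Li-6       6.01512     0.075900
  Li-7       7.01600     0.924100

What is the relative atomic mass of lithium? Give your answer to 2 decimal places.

The abundance-weighted mean is 0.075900 × 6.01512 + 0.924100 × 7.01600
= 0.456548 + 6.483486 = 6.940034 Da

6.94 Da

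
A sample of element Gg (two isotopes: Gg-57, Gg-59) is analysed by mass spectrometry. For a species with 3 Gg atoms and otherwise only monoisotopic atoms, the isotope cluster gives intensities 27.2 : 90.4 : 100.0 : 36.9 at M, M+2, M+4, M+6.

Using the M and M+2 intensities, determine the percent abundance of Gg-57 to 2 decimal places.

Let p = fractional abundance of Gg-57. I(M+2)/I(M) = [C(3,1)·p^2·(1−p)] / p^3 = 3·(1−p)/p = 90.4/27.2 = 3.3235
(1−p)/p = 3.3235/3 = 1.1078  ⇒  p = 1/(1 + 1.1078) = 0.4744
Gg-57: 47.44%, Gg-59: 52.56%.

47.44%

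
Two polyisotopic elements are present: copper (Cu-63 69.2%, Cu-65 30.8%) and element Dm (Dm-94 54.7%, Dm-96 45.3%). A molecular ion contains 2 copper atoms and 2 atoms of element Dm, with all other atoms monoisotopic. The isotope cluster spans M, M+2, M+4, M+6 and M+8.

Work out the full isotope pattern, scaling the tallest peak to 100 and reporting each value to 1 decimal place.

39.3 : 100.0 : 92.6 : 36.9 : 5.3

Copper pattern (n=2): 0.478864 : 0.426272 : 0.094864
Element Dm pattern (n=2): 0.299209 : 0.495582 : 0.205209
Convolve the two distributions (both contribute in 2-u steps):
  M: 0.478864×0.299209 = 0.143280
  M+2: 0.478864×0.495582 + 0.426272×0.299209 = 0.364861
  M+4: 0.478864×0.205209 + 0.426272×0.495582 + 0.094864×0.299209 = 0.337904
  M+6: 0.426272×0.205209 + 0.094864×0.495582 = 0.134488
  M+8: 0.094864×0.205209 = 0.019467
Scale to base peak (0.364861) = 100: 39.3 : 100.0 : 92.6 : 36.9 : 5.3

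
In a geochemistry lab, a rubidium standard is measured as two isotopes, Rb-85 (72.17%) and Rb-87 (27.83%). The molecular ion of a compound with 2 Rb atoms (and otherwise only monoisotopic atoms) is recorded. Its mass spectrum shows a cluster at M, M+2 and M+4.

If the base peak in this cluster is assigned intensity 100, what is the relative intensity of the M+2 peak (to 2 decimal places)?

77.12

(0.7217 + 0.2783)^2 gives M 0.5209, M+2 0.4017, M+4 0.0775; the largest is M.
P(M) = C(2,0) × 0.7217^2 × 0.2783^0 = 1 × 0.52085089 × 1.0000 = 0.520851 (base)
P(M+2) = C(2,1) × 0.7217^1 × 0.2783^1 = 2 × 0.7217 × 0.2783 = 0.401698
Relative intensity = 0.401698 / 0.520851 × 100 = 77.12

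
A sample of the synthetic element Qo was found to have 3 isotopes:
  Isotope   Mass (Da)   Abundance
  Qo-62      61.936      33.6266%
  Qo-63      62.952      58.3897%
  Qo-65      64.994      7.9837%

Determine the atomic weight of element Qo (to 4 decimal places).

The abundance-weighted mean is 0.336266 × 61.936 + 0.583897 × 62.952 + 0.079837 × 64.994
= 20.82697 + 36.75748 + 5.18893 = 62.77338 Da

62.7734 Da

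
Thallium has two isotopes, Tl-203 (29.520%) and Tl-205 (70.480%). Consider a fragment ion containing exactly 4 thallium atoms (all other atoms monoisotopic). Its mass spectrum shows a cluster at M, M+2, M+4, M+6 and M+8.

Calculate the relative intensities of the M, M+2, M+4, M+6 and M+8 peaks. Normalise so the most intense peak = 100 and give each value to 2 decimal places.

1.84 : 17.54 : 62.83 : 100.00 : 59.69

Each Tl atom is independently Tl-203 (p = 0.29520) or Tl-205 (q = 0.70480); the cluster is the binomial expansion (p + q)^4.
P(M) = 0.29520^4 = 0.007594
P(M+2) = 4 × 0.29520^3 × 0.70480^1 = 0.072523
P(M+4) = 6 × 0.29520^2 × 0.70480^2 = 0.259726
P(M+6) = 4 × 0.29520^1 × 0.70480^3 = 0.413403
P(M+8) = 0.70480^4 = 0.246754
The M+6 peak is largest (0.413403); scaling to 100 gives 1.84 : 17.54 : 62.83 : 100.00 : 59.69.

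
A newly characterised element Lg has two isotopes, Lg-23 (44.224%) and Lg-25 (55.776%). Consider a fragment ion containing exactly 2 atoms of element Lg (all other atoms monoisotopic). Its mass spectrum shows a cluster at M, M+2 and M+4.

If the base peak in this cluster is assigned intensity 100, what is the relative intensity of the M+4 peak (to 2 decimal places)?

Term probabilities: M 0.1956, M+2 0.4933, M+4 0.3111. Base peak = M+2.
P(M+2) = C(2,1) × 0.44224^1 × 0.55776^1 = 2 × 0.44224 × 0.55776 = 0.493328 (base)
P(M+4) = C(2,2) × 0.44224^0 × 0.55776^2 = 1 × 1.0000 × 0.31109622 = 0.311096
Relative intensity = 0.311096 / 0.493328 × 100 = 63.06

63.06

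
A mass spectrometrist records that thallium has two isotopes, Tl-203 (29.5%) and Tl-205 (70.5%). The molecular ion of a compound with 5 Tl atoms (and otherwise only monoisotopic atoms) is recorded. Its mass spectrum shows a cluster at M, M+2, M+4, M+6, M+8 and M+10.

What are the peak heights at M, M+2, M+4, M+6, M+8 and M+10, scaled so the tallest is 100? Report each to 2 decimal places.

0.61 : 7.33 : 35.02 : 83.69 : 100.00 : 47.80

Each Tl atom is independently Tl-203 (p = 0.295) or Tl-205 (q = 0.705); the cluster is the binomial expansion (p + q)^5.
P(M) = 0.295^5 = 0.002234
P(M+2) = 5 × 0.295^4 × 0.705^1 = 0.026696
P(M+4) = 10 × 0.295^3 × 0.705^2 = 0.127598
P(M+6) = 10 × 0.295^2 × 0.705^3 = 0.304938
P(M+8) = 5 × 0.295^1 × 0.705^4 = 0.364375
P(M+10) = 0.705^5 = 0.174159
The M+8 peak is largest (0.364375); scaling to 100 gives 0.61 : 7.33 : 35.02 : 83.69 : 100.00 : 47.80.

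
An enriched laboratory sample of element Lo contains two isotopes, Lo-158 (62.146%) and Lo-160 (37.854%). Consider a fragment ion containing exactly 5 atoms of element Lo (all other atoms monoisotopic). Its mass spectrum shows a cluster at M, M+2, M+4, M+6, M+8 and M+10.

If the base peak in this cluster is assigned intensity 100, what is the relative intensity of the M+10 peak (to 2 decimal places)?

(0.62146 + 0.37854)^5 gives M 0.0927, M+2 0.2823, M+4 0.3439, M+6 0.2095, M+8 0.0638, M+10 0.0078; the largest is M+4.
P(M+4) = C(5,2) × 0.62146^3 × 0.37854^2 = 10 × 0.24001564 × 0.14329253 = 0.343924 (base)
P(M+10) = C(5,5) × 0.62146^0 × 0.37854^5 = 1 × 1.0000 × 0.00777247 = 0.007772
Relative intensity = 0.007772 / 0.343924 × 100 = 2.26

2.26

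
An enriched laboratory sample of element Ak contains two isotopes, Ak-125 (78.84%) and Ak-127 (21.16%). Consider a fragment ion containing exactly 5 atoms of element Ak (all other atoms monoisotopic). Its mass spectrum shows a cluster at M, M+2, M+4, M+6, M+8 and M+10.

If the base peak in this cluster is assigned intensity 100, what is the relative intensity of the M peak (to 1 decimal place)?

74.5

Binomial terms of (0.7884 + 0.2116)^5: M 0.3046, M+2 0.4088, M+4 0.2194, M+6 0.0589, M+8 0.0079, M+10 0.0004 → M+2 is the base peak.
P(M+2) = C(5,1) × 0.7884^4 × 0.2116^1 = 5 × 0.38635493 × 0.2116 = 0.408764 (base)
P(M) = C(5,0) × 0.7884^5 × 0.2116^0 = 1 × 0.30460223 × 1.0000 = 0.304602
Relative intensity = 0.304602 / 0.408764 × 100 = 74.5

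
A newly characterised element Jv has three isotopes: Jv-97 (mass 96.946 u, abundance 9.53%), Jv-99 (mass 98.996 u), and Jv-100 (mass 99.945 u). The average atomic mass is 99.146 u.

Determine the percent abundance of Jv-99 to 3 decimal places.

54.077%

The remaining 90.47% is split between Jv-99 (fraction x) and Jv-100 (fraction 0.9047 − x).
Substituting: 98.996x + 99.945(0.9047 − x) = 89.9070462
(98.996 − 99.945)x = -0.5131953  ⇒  x = 0.54077, y = 0.36393
Jv-99: 54.077%, Jv-100: 36.393%.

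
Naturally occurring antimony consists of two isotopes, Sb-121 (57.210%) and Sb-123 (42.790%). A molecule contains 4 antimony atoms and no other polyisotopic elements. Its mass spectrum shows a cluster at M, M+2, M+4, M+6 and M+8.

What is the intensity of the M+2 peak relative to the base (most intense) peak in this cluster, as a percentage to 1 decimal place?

Binomial terms of (0.57210 + 0.42790)^4: M 0.1071, M+2 0.3205, M+4 0.3596, M+6 0.1793, M+8 0.0335 → M+4 is the base peak.
P(M+4) = C(4,2) × 0.57210^2 × 0.42790^2 = 6 × 0.32729841 × 0.18309841 = 0.359567 (base)
P(M+2) = C(4,1) × 0.57210^3 × 0.42790^1 = 4 × 0.18724742 × 0.4279 = 0.320493
Relative intensity = 0.320493 / 0.359567 × 100 = 89.1

89.1%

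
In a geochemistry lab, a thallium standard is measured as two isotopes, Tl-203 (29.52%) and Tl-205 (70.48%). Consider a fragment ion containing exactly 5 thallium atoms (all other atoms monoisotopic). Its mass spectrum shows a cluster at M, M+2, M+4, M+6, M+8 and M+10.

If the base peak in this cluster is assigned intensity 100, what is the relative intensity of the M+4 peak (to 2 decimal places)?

Term probabilities: M 0.0022, M+2 0.0268, M+4 0.1278, M+6 0.3051, M+8 0.3642, M+10 0.1739. Base peak = M+8.
P(M+8) = C(5,4) × 0.2952^1 × 0.7048^4 = 5 × 0.2952 × 0.24675365 = 0.364208 (base)
P(M+4) = C(5,2) × 0.2952^3 × 0.7048^2 = 10 × 0.02572463 × 0.49674304 = 0.127785
Relative intensity = 0.127785 / 0.364208 × 100 = 35.09

35.09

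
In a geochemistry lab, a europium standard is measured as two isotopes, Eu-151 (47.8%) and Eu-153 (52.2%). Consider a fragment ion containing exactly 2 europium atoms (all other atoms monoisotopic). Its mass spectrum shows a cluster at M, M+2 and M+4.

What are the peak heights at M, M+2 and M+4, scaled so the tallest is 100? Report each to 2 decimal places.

45.79 : 100.00 : 54.60

Each Eu atom is independently Eu-151 (p = 0.478) or Eu-153 (q = 0.522); the cluster is the binomial expansion (p + q)^2.
P(M) = 0.478^2 = 0.228484
P(M+2) = 2 × 0.478^1 × 0.522^1 = 0.499032
P(M+4) = 0.522^2 = 0.272484
The M+2 peak is largest (0.499032); scaling to 100 gives 45.79 : 100.00 : 54.60.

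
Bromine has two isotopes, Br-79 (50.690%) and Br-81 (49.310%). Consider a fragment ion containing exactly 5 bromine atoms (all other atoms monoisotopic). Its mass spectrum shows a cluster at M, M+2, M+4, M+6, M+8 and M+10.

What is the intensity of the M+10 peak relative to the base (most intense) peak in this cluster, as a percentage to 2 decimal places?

9.21%

Binomial terms of (0.50690 + 0.49310)^5: M 0.0335, M+2 0.1628, M+4 0.3167, M+6 0.3081, M+8 0.1498, M+10 0.0292 → M+4 is the base peak.
P(M+4) = C(5,2) × 0.50690^3 × 0.49310^2 = 10 × 0.13024674 × 0.24314761 = 0.316692 (base)
P(M+10) = C(5,5) × 0.50690^0 × 0.49310^5 = 1 × 1.0000 × 0.02915245 = 0.029152
Relative intensity = 0.029152 / 0.316692 × 100 = 9.21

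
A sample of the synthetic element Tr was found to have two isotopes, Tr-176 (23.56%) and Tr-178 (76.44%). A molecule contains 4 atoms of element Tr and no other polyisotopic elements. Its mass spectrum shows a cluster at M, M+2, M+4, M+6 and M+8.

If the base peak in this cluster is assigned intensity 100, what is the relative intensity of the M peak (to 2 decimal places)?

Binomial terms of (0.2356 + 0.7644)^4: M 0.0031, M+2 0.0400, M+4 0.1946, M+6 0.4209, M+8 0.3414 → M+6 is the base peak.
P(M+6) = C(4,3) × 0.2356^1 × 0.7644^3 = 4 × 0.2356 × 0.44664455 = 0.420918 (base)
P(M) = C(4,0) × 0.2356^4 × 0.7644^0 = 1 × 0.00308107 × 1.0000 = 0.003081
Relative intensity = 0.003081 / 0.420918 × 100 = 0.73

0.73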